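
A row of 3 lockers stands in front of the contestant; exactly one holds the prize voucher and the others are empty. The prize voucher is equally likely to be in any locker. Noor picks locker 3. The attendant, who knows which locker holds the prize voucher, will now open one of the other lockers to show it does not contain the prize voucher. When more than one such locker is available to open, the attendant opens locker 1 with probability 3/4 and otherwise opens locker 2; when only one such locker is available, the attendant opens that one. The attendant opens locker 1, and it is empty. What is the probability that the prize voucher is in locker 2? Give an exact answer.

4/7

Consider each possible location of the prize voucher in turn.
If it is in locker 1 (prior 1/3): the attendant opened locker 1, so this case is ruled out; weight (1/3)·0 = 0.
If it is in locker 2 (prior 1/3): only locker 1 is available, probability 1; weight (1/3)·1 = 1/3.
If it is in locker 3 (prior 1/3): locker 1 is available, opened with probability 3/4; weight (1/3)·(3/4) = 1/4.
The weights sum to 7/12.
So P(the prize voucher in locker 2 | the attendant opened locker 1) = (1/3) / (7/12) = 4/7.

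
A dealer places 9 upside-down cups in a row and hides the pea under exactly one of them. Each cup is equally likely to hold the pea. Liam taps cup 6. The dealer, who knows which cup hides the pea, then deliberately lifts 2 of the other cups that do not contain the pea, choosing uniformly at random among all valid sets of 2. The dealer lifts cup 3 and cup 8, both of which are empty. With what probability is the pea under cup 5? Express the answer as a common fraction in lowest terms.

4/27

Apply Bayes' rule, conditioning on where the pea actually is.
If it is under any of cups 1, 2, 4, 5, 7, and 9 (prior 1/9 each): the dealer has 21 equally likely choices, so probability 1/21; weight (1/9)·(1/21) = 1/189 each.
If it is under either of cups 3 and 8 (prior 1/9 each): that cup was opened and seen not to hold the prize — ruled out; weight (1/9)·0 = 0 each.
If it is under cup 6 (prior 1/9): the dealer has 28 equally likely choices, so probability 1/28; weight (1/9)·(1/28) = 1/252.
The weights sum to 1/28.
So P(the pea under cup 5 | the dealer opened cup 3 and cup 8) = (1/189) / (1/28) = 4/27.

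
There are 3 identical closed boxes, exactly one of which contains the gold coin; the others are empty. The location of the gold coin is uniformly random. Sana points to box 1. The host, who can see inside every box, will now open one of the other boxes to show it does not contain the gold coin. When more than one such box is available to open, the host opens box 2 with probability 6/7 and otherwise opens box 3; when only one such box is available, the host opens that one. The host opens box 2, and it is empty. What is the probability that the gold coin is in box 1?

6/13

Condition on the true location of the gold coin.
If it is in box 1 (prior 1/3): box 2 is available, opened with probability 6/7; weight (1/3)·(6/7) = 2/7.
If it is in box 2 (prior 1/3): the host opened box 2, so this case is ruled out; weight (1/3)·0 = 0.
If it is in box 3 (prior 1/3): only box 2 is available, probability 1; weight (1/3)·1 = 1/3.
The weights sum to 13/21.
So P(the gold coin in box 1 | the host opened box 2) = (2/7) / (13/21) = 6/13.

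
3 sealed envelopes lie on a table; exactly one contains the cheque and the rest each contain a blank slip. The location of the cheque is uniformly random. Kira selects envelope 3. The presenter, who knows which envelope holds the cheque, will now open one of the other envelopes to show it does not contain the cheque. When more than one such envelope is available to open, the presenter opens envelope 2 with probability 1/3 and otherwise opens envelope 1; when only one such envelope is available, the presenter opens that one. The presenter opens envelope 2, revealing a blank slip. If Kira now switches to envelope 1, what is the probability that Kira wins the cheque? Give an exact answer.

Apply Bayes' rule, conditioning on where the cheque actually is.
If it is in envelope 1 (prior 1/3): only envelope 2 is available, probability 1; weight (1/3)·1 = 1/3.
If it is in envelope 2 (prior 1/3): the presenter opened envelope 2, so this case is ruled out; weight (1/3)·0 = 0.
If it is in envelope 3 (prior 1/3): envelope 2 is available, opened with probability 1/3; weight (1/3)·(1/3) = 1/9.
The weights sum to 4/9.
So P(the cheque in envelope 1 | the presenter opened envelope 2) = (1/3) / (4/9) = 3/4.

3/4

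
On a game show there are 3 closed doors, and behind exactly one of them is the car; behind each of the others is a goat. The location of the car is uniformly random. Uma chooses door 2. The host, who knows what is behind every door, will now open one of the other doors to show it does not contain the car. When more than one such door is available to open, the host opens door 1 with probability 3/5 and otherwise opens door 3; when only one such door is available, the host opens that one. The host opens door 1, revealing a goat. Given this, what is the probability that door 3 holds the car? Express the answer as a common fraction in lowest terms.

Apply Bayes' rule, conditioning on where the car actually is.
If it is behind door 1 (prior 1/3): the host opened door 1, so this case is ruled out; weight (1/3)·0 = 0.
If it is behind door 2 (prior 1/3): door 1 is available, opened with probability 3/5; weight (1/3)·(3/5) = 1/5.
If it is behind door 3 (prior 1/3): only door 1 is available, probability 1; weight (1/3)·1 = 1/3.
The weights sum to 8/15.
So P(the car behind door 3 | the host opened door 1) = (1/3) / (8/15) = 5/8.

5/8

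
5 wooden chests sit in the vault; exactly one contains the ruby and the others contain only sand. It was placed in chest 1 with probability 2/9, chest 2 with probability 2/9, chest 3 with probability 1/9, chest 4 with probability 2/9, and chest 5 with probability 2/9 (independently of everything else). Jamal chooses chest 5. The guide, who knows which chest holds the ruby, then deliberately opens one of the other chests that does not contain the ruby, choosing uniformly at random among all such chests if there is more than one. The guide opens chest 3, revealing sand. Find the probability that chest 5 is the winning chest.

Apply Bayes' rule, conditioning on where the ruby actually is.
If it is in any of chests 1, 2, and 4 (prior 2/9 each): the guide has 3 equally likely choices, so probability 1/3; weight (2/9)·(1/3) = 2/27 each.
If it is in chest 3 (prior 1/9): the guide opened chest 3, so this case is ruled out; weight (1/9)·0 = 0.
If it is in chest 5 (prior 2/9): the guide has 4 equally likely choices, so probability 1/4; weight (2/9)·(1/4) = 1/18.
The weights sum to 5/18.
So P(the ruby in chest 5 | the guide opened chest 3) = (1/18) / (5/18) = 1/5.

1/5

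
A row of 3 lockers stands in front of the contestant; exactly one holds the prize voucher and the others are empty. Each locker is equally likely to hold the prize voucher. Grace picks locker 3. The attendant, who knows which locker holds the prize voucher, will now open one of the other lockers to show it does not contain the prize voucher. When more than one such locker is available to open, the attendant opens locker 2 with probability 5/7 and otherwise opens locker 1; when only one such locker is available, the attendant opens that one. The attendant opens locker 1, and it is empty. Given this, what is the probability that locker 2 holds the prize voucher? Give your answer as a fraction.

Apply Bayes' rule, conditioning on where the prize voucher actually is.
If it is in locker 1 (prior 1/3): the attendant opened locker 1, so this case is ruled out; weight (1/3)·0 = 0.
If it is in locker 2 (prior 1/3): only locker 1 is available, probability 1; weight (1/3)·1 = 1/3.
If it is in locker 3 (prior 1/3): locker 2 is available but not opened, probability 2/7; weight (1/3)·(2/7) = 2/21.
The weights sum to 3/7.
So P(the prize voucher in locker 2 | the attendant opened locker 1) = (1/3) / (3/7) = 7/9.

7/9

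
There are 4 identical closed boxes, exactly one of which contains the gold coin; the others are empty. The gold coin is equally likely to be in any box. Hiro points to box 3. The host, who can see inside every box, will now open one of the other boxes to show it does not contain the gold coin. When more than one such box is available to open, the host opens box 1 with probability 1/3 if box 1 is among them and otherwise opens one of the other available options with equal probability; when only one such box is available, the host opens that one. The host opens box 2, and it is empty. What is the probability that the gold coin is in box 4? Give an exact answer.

4/9

Condition on the true location of the gold coin.
If it is in box 1 (prior 1/4): box 1 holds the prize so is unavailable; the host chooses uniformly among the 2 others, probability 1/2; weight (1/4)·(1/2) = 1/8.
If it is in box 2 (prior 1/4): the host opened box 2, so this case is ruled out; weight (1/4)·0 = 0.
If it is in box 3 (prior 1/4): box 1 is available but not opened; box 2 gets probability (1 − 1/3)/2 = 1/3; weight (1/4)·(1/3) = 1/12.
If it is in box 4 (prior 1/4): box 1 is available but not opened, probability 2/3; weight (1/4)·(2/3) = 1/6.
The weights sum to 3/8.
So P(the gold coin in box 4 | the host opened box 2) = (1/6) / (3/8) = 4/9.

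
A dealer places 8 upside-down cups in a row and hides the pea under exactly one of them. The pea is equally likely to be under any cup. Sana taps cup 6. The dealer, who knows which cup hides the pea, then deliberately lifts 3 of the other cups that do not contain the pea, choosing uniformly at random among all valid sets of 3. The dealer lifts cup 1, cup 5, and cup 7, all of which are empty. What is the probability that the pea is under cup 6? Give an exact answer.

1/8

Condition on the true location of the pea.
If it is under any of cups 1, 5, and 7 (prior 1/8 each): that cup was opened and seen not to hold the prize — ruled out; weight (1/8)·0 = 0 each.
If it is under any of cups 2, 3, 4, and 8 (prior 1/8 each): the dealer has 20 equally likely choices, so probability 1/20; weight (1/8)·(1/20) = 1/160 each.
If it is under cup 6 (prior 1/8): the dealer has 35 equally likely choices, so probability 1/35; weight (1/8)·(1/35) = 1/280.
The weights sum to 1/35.
So P(the pea under cup 6 | the dealer opened cup 1, cup 5, and cup 7) = (1/280) / (1/35) = 1/8.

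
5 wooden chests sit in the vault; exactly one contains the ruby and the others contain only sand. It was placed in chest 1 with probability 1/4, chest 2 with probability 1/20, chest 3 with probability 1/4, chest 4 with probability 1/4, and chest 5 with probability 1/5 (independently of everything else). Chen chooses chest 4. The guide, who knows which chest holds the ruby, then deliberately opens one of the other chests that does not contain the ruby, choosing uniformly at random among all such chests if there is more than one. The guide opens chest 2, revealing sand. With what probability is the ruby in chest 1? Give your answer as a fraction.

20/71

Condition on the true location of the ruby.
If it is in either of chests 1 and 3 (prior 1/4 each): the guide has 3 equally likely choices, so probability 1/3; weight (1/4)·(1/3) = 1/12 each.
If it is in chest 2 (prior 1/20): the guide opened chest 2, so this case is ruled out; weight (1/20)·0 = 0.
If it is in chest 4 (prior 1/4): the guide has 4 equally likely choices, so probability 1/4; weight (1/4)·(1/4) = 1/16.
If it is in chest 5 (prior 1/5): the guide has 3 equally likely choices, so probability 1/3; weight (1/5)·(1/3) = 1/15.
The weights sum to 71/240.
So P(the ruby in chest 1 | the guide opened chest 2) = (1/12) / (71/240) = 20/71.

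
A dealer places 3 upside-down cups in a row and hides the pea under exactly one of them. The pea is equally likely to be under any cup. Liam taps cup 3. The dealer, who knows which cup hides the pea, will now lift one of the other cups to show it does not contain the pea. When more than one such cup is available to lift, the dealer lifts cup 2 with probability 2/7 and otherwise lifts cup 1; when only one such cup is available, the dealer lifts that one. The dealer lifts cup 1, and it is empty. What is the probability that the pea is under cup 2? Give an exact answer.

7/12

Consider each possible location of the pea in turn.
If it is under cup 1 (prior 1/3): the dealer opened cup 1, so this case is ruled out; weight (1/3)·0 = 0.
If it is under cup 2 (prior 1/3): only cup 1 is available, probability 1; weight (1/3)·1 = 1/3.
If it is under cup 3 (prior 1/3): cup 2 is available but not opened, probability 5/7; weight (1/3)·(5/7) = 5/21.
The weights sum to 4/7.
So P(the pea under cup 2 | the dealer opened cup 1) = (1/3) / (4/7) = 7/12.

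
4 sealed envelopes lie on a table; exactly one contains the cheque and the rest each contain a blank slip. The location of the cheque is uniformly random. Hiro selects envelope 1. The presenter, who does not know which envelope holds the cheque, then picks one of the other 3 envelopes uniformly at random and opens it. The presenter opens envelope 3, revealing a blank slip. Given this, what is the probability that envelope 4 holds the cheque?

Condition on the true location of the cheque.
If it is in any of envelopes 1, 2, and 4 (prior 1/4 each): the presenter picks envelope 3 with probability 1/3 regardless, and it is not the prize; weight (1/4)·(1/3) = 1/12 each.
If it is in envelope 3 (prior 1/4): the presenter opened envelope 3, so this case is ruled out; weight (1/4)·0 = 0.
The weights sum to 1/4.
So P(the cheque in envelope 4 | the presenter opened envelope 3) = (1/12) / (1/4) = 1/3.

1/3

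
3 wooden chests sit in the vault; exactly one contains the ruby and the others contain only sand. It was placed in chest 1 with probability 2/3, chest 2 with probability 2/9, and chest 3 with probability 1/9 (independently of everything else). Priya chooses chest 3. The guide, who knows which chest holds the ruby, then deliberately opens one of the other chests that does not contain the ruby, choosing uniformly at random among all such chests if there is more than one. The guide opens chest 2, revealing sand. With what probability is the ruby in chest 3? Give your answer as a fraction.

1/13

Apply Bayes' rule, conditioning on where the ruby actually is.
If it is in chest 1 (prior 2/3): the guide has no choice, probability 1; weight (2/3)·1 = 2/3.
If it is in chest 2 (prior 2/9): the guide opened chest 2, so this case is ruled out; weight (2/9)·0 = 0.
If it is in chest 3 (prior 1/9): the guide has 2 equally likely choices, so probability 1/2; weight (1/9)·(1/2) = 1/18.
The weights sum to 13/18.
So P(the ruby in chest 3 | the guide opened chest 2) = (1/18) / (13/18) = 1/13.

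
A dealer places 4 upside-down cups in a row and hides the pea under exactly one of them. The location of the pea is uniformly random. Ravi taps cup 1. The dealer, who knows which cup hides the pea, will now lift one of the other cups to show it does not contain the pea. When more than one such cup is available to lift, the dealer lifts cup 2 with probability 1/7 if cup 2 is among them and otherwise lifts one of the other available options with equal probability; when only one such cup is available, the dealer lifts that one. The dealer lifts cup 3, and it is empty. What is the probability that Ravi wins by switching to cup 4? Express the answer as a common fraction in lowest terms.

12/25

Consider each possible location of the pea in turn.
If it is under cup 1 (prior 1/4): cup 2 is available but not opened; cup 3 gets probability (1 − 1/7)/2 = 3/7; weight (1/4)·(3/7) = 3/28.
If it is under cup 2 (prior 1/4): cup 2 holds the prize so is unavailable; the dealer chooses uniformly among the 2 others, probability 1/2; weight (1/4)·(1/2) = 1/8.
If it is under cup 3 (prior 1/4): the dealer opened cup 3, so this case is ruled out; weight (1/4)·0 = 0.
If it is under cup 4 (prior 1/4): cup 2 is available but not opened, probability 6/7; weight (1/4)·(6/7) = 3/14.
The weights sum to 25/56.
So P(the pea under cup 4 | the dealer opened cup 3) = (3/14) / (25/56) = 12/25.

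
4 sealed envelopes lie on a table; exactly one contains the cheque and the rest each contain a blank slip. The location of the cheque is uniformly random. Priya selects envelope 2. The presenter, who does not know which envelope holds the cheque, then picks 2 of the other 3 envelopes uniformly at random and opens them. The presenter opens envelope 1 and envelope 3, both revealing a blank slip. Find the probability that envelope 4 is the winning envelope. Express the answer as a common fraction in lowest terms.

Because the presenter chose which envelopes to open without knowing where the cheque is, the choice is independent of the prize location. Learning that none of the 2 opened envelopes holds the cheque simply rules out those 2 locations and leaves the remaining 2 envelopes still equally likely by symmetry.
So P(the cheque in envelope 4) = 1/2.

1/2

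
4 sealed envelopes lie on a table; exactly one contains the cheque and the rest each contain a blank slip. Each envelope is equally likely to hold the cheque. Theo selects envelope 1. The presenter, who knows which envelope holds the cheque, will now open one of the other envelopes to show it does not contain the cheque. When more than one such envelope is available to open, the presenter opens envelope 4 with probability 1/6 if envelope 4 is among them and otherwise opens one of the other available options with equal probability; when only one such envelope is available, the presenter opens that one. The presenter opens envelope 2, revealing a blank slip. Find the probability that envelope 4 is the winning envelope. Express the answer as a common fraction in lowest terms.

2/7

Consider each possible location of the cheque in turn.
If it is in envelope 1 (prior 1/4): envelope 4 is available but not opened; envelope 2 gets probability (1 − 1/6)/2 = 5/12; weight (1/4)·(5/12) = 5/48.
If it is in envelope 2 (prior 1/4): the presenter opened envelope 2, so this case is ruled out; weight (1/4)·0 = 0.
If it is in envelope 3 (prior 1/4): envelope 4 is available but not opened, probability 5/6; weight (1/4)·(5/6) = 5/24.
If it is in envelope 4 (prior 1/4): envelope 4 holds the prize so is unavailable; the presenter chooses uniformly among the 2 others, probability 1/2; weight (1/4)·(1/2) = 1/8.
The weights sum to 7/16.
So P(the cheque in envelope 4 | the presenter opened envelope 2) = (1/8) / (7/16) = 2/7.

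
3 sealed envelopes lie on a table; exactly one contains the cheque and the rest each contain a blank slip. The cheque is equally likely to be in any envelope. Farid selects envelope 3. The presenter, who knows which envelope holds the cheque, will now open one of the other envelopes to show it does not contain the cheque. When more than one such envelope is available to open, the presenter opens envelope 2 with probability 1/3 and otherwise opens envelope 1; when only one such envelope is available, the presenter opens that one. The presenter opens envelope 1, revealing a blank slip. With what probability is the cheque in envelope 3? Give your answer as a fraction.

2/5

Apply Bayes' rule, conditioning on where the cheque actually is.
If it is in envelope 1 (prior 1/3): the presenter opened envelope 1, so this case is ruled out; weight (1/3)·0 = 0.
If it is in envelope 2 (prior 1/3): only envelope 1 is available, probability 1; weight (1/3)·1 = 1/3.
If it is in envelope 3 (prior 1/3): envelope 2 is available but not opened, probability 2/3; weight (1/3)·(2/3) = 2/9.
The weights sum to 5/9.
So P(the cheque in envelope 3 | the presenter opened envelope 1) = (2/9) / (5/9) = 2/5.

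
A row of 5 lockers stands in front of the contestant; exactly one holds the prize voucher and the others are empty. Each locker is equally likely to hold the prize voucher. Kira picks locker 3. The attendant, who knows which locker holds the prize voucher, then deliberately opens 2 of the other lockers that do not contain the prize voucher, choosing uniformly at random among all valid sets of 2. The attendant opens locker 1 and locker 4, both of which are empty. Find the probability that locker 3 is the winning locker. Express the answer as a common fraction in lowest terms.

1/5

Condition on the true location of the prize voucher.
If it is in either of lockers 1 and 4 (prior 1/5 each): that locker was opened and seen not to hold the prize — ruled out; weight (1/5)·0 = 0 each.
If it is in either of lockers 2 and 5 (prior 1/5 each): the attendant has 3 equally likely choices, so probability 1/3; weight (1/5)·(1/3) = 1/15 each.
If it is in locker 3 (prior 1/5): the attendant has 6 equally likely choices, so probability 1/6; weight (1/5)·(1/6) = 1/30.
The weights sum to 1/6.
So P(the prize voucher in locker 3 | the attendant opened locker 1 and locker 4) = (1/30) / (1/6) = 1/5.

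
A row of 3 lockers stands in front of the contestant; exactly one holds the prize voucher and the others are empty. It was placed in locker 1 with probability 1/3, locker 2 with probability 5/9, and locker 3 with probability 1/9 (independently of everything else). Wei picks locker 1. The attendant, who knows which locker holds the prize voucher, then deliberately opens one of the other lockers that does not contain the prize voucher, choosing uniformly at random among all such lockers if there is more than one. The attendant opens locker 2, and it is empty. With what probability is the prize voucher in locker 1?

Consider each possible location of the prize voucher in turn.
If it is in locker 1 (prior 1/3): the attendant has 2 equally likely choices, so probability 1/2; weight (1/3)·(1/2) = 1/6.
If it is in locker 2 (prior 5/9): the attendant opened locker 2, so this case is ruled out; weight (5/9)·0 = 0.
If it is in locker 3 (prior 1/9): the attendant has no choice, probability 1; weight (1/9)·1 = 1/9.
The weights sum to 5/18.
So P(the prize voucher in locker 1 | the attendant opened locker 2) = (1/6) / (5/18) = 3/5.

3/5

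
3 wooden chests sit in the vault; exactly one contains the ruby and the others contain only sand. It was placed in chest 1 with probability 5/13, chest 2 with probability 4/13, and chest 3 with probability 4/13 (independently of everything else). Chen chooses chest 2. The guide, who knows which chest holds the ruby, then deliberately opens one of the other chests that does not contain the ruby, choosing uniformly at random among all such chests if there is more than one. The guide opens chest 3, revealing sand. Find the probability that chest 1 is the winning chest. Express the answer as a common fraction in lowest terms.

5/7

Consider each possible location of the ruby in turn.
If it is in chest 1 (prior 5/13): the guide has no choice, probability 1; weight (5/13)·1 = 5/13.
If it is in chest 2 (prior 4/13): the guide has 2 equally likely choices, so probability 1/2; weight (4/13)·(1/2) = 2/13.
If it is in chest 3 (prior 4/13): the guide opened chest 3, so this case is ruled out; weight (4/13)·0 = 0.
The weights sum to 7/13.
So P(the ruby in chest 1 | the guide opened chest 3) = (5/13) / (7/13) = 5/7.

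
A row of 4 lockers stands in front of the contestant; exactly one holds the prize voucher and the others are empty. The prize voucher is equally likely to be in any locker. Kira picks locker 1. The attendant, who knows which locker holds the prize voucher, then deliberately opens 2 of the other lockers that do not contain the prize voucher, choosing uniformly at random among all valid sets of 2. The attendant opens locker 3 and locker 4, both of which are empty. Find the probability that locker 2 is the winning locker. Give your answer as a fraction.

Condition on the true location of the prize voucher.
If it is in locker 1 (prior 1/4): the attendant has 3 equally likely choices, so probability 1/3; weight (1/4)·(1/3) = 1/12.
If it is in locker 2 (prior 1/4): the attendant has no choice, probability 1; weight (1/4)·1 = 1/4.
If it is in either of lockers 3 and 4 (prior 1/4 each): that locker was opened and seen not to hold the prize — ruled out; weight (1/4)·0 = 0 each.
The weights sum to 1/3.
So P(the prize voucher in locker 2 | the attendant opened locker 3 and locker 4) = (1/4) / (1/3) = 3/4.

3/4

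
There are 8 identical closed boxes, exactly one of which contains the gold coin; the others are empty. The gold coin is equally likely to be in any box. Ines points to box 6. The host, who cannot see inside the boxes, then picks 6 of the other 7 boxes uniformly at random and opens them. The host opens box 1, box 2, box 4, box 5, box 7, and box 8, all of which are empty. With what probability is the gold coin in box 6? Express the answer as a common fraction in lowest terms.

1/2

Apply Bayes' rule, conditioning on where the gold coin actually is.
If it is in any of boxes 1, 2, 4, 5, 7, and 8 (prior 1/8 each): that box was opened and seen not to hold the prize — ruled out; weight (1/8)·0 = 0 each.
If it is in either of boxes 3 and 6 (prior 1/8 each): the host picks exactly this set with probability 1/7 regardless, and none is the prize; weight (1/8)·(1/7) = 1/56 each.
The weights sum to 1/28.
So P(the gold coin in box 6 | the host opened box 1, box 2, box 4, box 5, box 7, and box 8) = (1/56) / (1/28) = 1/2.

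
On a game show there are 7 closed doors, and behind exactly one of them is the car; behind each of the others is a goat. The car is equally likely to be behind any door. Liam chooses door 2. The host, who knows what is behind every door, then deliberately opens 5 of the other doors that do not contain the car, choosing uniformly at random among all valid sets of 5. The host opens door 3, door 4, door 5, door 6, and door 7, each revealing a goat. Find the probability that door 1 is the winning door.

6/7

Condition on the true location of the car.
If it is behind door 1 (prior 1/7): the host has no choice, probability 1; weight (1/7)·1 = 1/7.
If it is behind door 2 (prior 1/7): the host has 6 equally likely choices, so probability 1/6; weight (1/7)·(1/6) = 1/42.
If it is behind any of doors 3, 4, 5, 6, and 7 (prior 1/7 each): that door was opened and seen not to hold the prize — ruled out; weight (1/7)·0 = 0 each.
The weights sum to 1/6.
So P(the car behind door 1 | the host opened door 3, door 4, door 5, door 6, and door 7) = (1/7) / (1/6) = 6/7.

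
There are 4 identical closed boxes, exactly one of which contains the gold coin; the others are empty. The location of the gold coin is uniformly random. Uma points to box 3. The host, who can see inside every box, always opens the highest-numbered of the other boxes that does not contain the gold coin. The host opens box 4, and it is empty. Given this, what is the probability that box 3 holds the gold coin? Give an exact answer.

Apply Bayes' rule, conditioning on where the gold coin actually is.
If it is in any of boxes 1, 2, and 3 (prior 1/4 each): box 4 is the highest-numbered option available, probability 1; weight (1/4)·1 = 1/4 each.
If it is in box 4 (prior 1/4): the host opened box 4, so this case is ruled out; weight (1/4)·0 = 0.
The weights sum to 3/4.
So P(the gold coin in box 3 | the host opened box 4) = (1/4) / (3/4) = 1/3.

1/3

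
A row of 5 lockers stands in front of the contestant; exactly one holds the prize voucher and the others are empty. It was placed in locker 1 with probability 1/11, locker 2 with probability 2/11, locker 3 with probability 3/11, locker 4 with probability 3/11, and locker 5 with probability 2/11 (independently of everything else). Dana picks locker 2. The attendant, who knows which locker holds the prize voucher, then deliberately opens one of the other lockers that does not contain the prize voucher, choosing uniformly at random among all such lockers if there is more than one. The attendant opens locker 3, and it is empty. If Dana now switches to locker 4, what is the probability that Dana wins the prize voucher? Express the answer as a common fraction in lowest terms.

2/5

Apply Bayes' rule, conditioning on where the prize voucher actually is.
If it is in locker 1 (prior 1/11): the attendant has 3 equally likely choices, so probability 1/3; weight (1/11)·(1/3) = 1/33.
If it is in locker 2 (prior 2/11): the attendant has 4 equally likely choices, so probability 1/4; weight (2/11)·(1/4) = 1/22.
If it is in locker 3 (prior 3/11): the attendant opened locker 3, so this case is ruled out; weight (3/11)·0 = 0.
If it is in locker 4 (prior 3/11): the attendant has 3 equally likely choices, so probability 1/3; weight (3/11)·(1/3) = 1/11.
If it is in locker 5 (prior 2/11): the attendant has 3 equally likely choices, so probability 1/3; weight (2/11)·(1/3) = 2/33.
The weights sum to 5/22.
So P(the prize voucher in locker 4 | the attendant opened locker 3) = (1/11) / (5/22) = 2/5.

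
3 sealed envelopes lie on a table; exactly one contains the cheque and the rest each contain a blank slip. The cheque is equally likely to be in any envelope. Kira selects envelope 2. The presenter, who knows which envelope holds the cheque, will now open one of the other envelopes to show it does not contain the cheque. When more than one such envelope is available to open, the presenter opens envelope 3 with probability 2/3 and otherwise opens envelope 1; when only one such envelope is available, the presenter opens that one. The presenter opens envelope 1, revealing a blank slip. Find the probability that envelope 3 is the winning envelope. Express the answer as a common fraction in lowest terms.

3/4

Consider each possible location of the cheque in turn.
If it is in envelope 1 (prior 1/3): the presenter opened envelope 1, so this case is ruled out; weight (1/3)·0 = 0.
If it is in envelope 2 (prior 1/3): envelope 3 is available but not opened, probability 1/3; weight (1/3)·(1/3) = 1/9.
If it is in envelope 3 (prior 1/3): only envelope 1 is available, probability 1; weight (1/3)·1 = 1/3.
The weights sum to 4/9.
So P(the cheque in envelope 3 | the presenter opened envelope 1) = (1/3) / (4/9) = 3/4.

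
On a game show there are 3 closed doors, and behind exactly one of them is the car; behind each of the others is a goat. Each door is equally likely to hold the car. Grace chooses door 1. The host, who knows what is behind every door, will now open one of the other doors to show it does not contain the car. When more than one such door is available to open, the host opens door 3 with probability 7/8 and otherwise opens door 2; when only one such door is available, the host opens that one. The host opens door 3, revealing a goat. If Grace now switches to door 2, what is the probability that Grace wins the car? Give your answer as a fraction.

8/15

Apply Bayes' rule, conditioning on where the car actually is.
If it is behind door 1 (prior 1/3): door 3 is available, opened with probability 7/8; weight (1/3)·(7/8) = 7/24.
If it is behind door 2 (prior 1/3): only door 3 is available, probability 1; weight (1/3)·1 = 1/3.
If it is behind door 3 (prior 1/3): the host opened door 3, so this case is ruled out; weight (1/3)·0 = 0.
The weights sum to 5/8.
So P(the car behind door 2 | the host opened door 3) = (1/3) / (5/8) = 8/15.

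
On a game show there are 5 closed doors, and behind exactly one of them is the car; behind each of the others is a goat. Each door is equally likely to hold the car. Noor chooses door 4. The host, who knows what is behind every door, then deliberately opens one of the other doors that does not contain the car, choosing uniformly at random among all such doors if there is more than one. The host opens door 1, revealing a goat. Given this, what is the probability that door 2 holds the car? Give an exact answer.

Consider each possible location of the car in turn.
If it is behind door 1 (prior 1/5): the host opened door 1, so this case is ruled out; weight (1/5)·0 = 0.
If it is behind any of doors 2, 3, and 5 (prior 1/5 each): the host has 3 equally likely choices, so probability 1/3; weight (1/5)·(1/3) = 1/15 each.
If it is behind door 4 (prior 1/5): the host has 4 equally likely choices, so probability 1/4; weight (1/5)·(1/4) = 1/20.
The weights sum to 1/4.
So P(the car behind door 2 | the host opened door 1) = (1/15) / (1/4) = 4/15.

4/15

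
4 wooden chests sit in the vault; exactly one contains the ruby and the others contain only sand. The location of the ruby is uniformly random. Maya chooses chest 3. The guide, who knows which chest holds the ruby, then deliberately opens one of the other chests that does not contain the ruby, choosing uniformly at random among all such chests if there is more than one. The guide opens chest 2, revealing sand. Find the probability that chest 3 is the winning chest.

Apply Bayes' rule, conditioning on where the ruby actually is.
If it is in either of chests 1 and 4 (prior 1/4 each): the guide has 2 equally likely choices, so probability 1/2; weight (1/4)·(1/2) = 1/8 each.
If it is in chest 2 (prior 1/4): the guide opened chest 2, so this case is ruled out; weight (1/4)·0 = 0.
If it is in chest 3 (prior 1/4): the guide has 3 equally likely choices, so probability 1/3; weight (1/4)·(1/3) = 1/12.
The weights sum to 1/3.
So P(the ruby in chest 3 | the guide opened chest 2) = (1/12) / (1/3) = 1/4.

1/4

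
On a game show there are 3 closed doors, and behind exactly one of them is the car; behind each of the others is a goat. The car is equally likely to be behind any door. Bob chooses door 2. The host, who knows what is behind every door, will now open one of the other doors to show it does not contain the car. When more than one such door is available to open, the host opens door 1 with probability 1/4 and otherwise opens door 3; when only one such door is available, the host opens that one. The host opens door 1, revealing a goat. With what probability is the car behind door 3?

4/5

Consider each possible location of the car in turn.
If it is behind door 1 (prior 1/3): the host opened door 1, so this case is ruled out; weight (1/3)·0 = 0.
If it is behind door 2 (prior 1/3): door 1 is available, opened with probability 1/4; weight (1/3)·(1/4) = 1/12.
If it is behind door 3 (prior 1/3): only door 1 is available, probability 1; weight (1/3)·1 = 1/3.
The weights sum to 5/12.
So P(the car behind door 3 | the host opened door 1) = (1/3) / (5/12) = 4/5.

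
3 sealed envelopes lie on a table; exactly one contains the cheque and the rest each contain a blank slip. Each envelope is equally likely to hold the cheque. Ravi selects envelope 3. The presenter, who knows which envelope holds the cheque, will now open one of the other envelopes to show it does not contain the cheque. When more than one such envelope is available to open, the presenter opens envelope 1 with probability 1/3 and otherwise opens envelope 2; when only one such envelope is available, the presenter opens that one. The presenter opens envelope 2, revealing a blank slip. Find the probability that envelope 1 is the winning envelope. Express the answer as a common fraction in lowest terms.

Consider each possible location of the cheque in turn.
If it is in envelope 1 (prior 1/3): only envelope 2 is available, probability 1; weight (1/3)·1 = 1/3.
If it is in envelope 2 (prior 1/3): the presenter opened envelope 2, so this case is ruled out; weight (1/3)·0 = 0.
If it is in envelope 3 (prior 1/3): envelope 1 is available but not opened, probability 2/3; weight (1/3)·(2/3) = 2/9.
The weights sum to 5/9.
So P(the cheque in envelope 1 | the presenter opened envelope 2) = (1/3) / (5/9) = 3/5.

3/5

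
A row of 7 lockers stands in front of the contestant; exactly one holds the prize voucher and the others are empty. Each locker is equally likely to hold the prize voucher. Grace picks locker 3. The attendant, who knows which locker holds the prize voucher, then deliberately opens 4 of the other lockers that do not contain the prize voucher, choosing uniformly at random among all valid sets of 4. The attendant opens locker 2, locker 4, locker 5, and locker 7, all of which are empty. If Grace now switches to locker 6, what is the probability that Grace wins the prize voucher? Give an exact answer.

Condition on the true location of the prize voucher.
If it is in either of lockers 1 and 6 (prior 1/7 each): the attendant has 5 equally likely choices, so probability 1/5; weight (1/7)·(1/5) = 1/35 each.
If it is in any of lockers 2, 4, 5, and 7 (prior 1/7 each): that locker was opened and seen not to hold the prize — ruled out; weight (1/7)·0 = 0 each.
If it is in locker 3 (prior 1/7): the attendant has 15 equally likely choices, so probability 1/15; weight (1/7)·(1/15) = 1/105.
The weights sum to 1/15.
So P(the prize voucher in locker 6 | the attendant opened locker 2, locker 4, locker 5, and locker 7) = (1/35) / (1/15) = 3/7.

3/7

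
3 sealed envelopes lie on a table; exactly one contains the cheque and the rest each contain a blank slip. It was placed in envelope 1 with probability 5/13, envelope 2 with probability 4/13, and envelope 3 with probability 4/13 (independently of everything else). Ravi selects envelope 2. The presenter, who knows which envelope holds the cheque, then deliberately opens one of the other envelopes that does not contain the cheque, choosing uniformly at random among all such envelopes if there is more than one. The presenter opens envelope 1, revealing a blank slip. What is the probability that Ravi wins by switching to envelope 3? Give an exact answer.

2/3

Condition on the true location of the cheque.
If it is in envelope 1 (prior 5/13): the presenter opened envelope 1, so this case is ruled out; weight (5/13)·0 = 0.
If it is in envelope 2 (prior 4/13): the presenter has 2 equally likely choices, so probability 1/2; weight (4/13)·(1/2) = 2/13.
If it is in envelope 3 (prior 4/13): the presenter has no choice, probability 1; weight (4/13)·1 = 4/13.
The weights sum to 6/13.
So P(the cheque in envelope 3 | the presenter opened envelope 1) = (4/13) / (6/13) = 2/3.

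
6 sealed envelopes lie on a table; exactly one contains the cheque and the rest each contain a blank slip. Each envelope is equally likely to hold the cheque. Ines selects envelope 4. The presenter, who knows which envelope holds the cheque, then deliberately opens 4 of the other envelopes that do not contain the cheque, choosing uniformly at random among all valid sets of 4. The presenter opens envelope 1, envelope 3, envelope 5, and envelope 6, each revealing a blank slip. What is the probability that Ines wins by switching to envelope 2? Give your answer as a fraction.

5/6

Apply Bayes' rule, conditioning on where the cheque actually is.
If it is in any of envelopes 1, 3, 5, and 6 (prior 1/6 each): that envelope was opened and seen not to hold the prize — ruled out; weight (1/6)·0 = 0 each.
If it is in envelope 2 (prior 1/6): the presenter has no choice, probability 1; weight (1/6)·1 = 1/6.
If it is in envelope 4 (prior 1/6): the presenter has 5 equally likely choices, so probability 1/5; weight (1/6)·(1/5) = 1/30.
The weights sum to 1/5.
So P(the cheque in envelope 2 | the presenter opened envelope 1, envelope 3, envelope 5, and envelope 6) = (1/6) / (1/5) = 5/6.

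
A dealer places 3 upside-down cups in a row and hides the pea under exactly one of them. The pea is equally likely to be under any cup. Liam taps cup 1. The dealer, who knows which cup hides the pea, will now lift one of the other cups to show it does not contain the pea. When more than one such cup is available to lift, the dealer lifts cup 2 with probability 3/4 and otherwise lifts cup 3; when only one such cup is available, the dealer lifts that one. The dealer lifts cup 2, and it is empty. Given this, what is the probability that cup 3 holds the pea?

Consider each possible location of the pea in turn.
If it is under cup 1 (prior 1/3): cup 2 is available, opened with probability 3/4; weight (1/3)·(3/4) = 1/4.
If it is under cup 2 (prior 1/3): the dealer opened cup 2, so this case is ruled out; weight (1/3)·0 = 0.
If it is under cup 3 (prior 1/3): only cup 2 is available, probability 1; weight (1/3)·1 = 1/3.
The weights sum to 7/12.
So P(the pea under cup 3 | the dealer opened cup 2) = (1/3) / (7/12) = 4/7.

4/7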